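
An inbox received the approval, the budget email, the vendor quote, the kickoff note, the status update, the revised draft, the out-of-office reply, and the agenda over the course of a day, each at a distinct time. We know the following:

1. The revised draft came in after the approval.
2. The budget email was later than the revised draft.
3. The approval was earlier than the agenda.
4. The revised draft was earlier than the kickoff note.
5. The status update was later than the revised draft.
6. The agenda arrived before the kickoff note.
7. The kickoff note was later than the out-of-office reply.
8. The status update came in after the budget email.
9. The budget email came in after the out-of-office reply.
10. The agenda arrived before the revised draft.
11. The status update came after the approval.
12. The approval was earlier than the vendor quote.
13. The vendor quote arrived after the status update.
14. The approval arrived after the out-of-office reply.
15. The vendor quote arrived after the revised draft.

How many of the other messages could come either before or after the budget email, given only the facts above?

Forced before the budget email: the agenda, the approval, the out-of-office reply, and the revised draft; forced after the budget email: the status update and the vendor quote.
That leaves the kickoff note with no forced order relative to the budget email — 1.

1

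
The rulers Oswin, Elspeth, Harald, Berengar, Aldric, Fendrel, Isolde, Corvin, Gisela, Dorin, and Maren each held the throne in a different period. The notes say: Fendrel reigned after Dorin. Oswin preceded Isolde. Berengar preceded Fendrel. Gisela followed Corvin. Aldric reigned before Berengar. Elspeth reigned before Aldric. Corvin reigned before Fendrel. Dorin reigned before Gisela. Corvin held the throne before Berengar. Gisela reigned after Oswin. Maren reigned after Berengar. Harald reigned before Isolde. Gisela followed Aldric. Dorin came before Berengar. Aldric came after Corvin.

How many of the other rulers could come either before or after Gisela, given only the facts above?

5

Forced before Gisela: Aldric, Corvin, Dorin, Elspeth, and Oswin.
That leaves Berengar, Fendrel, Harald, Isolde, and Maren with no forced order relative to Gisela — 5.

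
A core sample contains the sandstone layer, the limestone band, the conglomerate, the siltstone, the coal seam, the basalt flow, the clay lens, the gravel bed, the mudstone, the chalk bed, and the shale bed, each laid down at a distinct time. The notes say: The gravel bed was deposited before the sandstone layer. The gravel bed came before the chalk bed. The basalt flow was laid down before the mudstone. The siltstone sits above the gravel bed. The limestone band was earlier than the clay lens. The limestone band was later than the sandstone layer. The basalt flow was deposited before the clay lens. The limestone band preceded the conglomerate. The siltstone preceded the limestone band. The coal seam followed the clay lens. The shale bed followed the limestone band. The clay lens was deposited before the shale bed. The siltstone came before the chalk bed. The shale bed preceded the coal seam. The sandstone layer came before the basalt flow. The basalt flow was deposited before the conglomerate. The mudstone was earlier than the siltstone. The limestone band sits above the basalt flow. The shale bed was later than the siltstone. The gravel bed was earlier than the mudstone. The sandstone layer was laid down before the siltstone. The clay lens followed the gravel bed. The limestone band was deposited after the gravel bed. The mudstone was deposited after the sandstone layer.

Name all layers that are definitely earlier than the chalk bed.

Directly stated before the chalk bed: the gravel bed and the siltstone.
The basalt flow reaches the chalk bed via the basalt flow → the mudstone → the siltstone → the chalk bed.
The mudstone reaches the chalk bed via the mudstone → the siltstone → the chalk bed.
The sandstone layer reaches the chalk bed via the sandstone layer → the siltstone → the chalk bed.

the basalt flow, the gravel bed, the mudstone, the sandstone layer, the siltstone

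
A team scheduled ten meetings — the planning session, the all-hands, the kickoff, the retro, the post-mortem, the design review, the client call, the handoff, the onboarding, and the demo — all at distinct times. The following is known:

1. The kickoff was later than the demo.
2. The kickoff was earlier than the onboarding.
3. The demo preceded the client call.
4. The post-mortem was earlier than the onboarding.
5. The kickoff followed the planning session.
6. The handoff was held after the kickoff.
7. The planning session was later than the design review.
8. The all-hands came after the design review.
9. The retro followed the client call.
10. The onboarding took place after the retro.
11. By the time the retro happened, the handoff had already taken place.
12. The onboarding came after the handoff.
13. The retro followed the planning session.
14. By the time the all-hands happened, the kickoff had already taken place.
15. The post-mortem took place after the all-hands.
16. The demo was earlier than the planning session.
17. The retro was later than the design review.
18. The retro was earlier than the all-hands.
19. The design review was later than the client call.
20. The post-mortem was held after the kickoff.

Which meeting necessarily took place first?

the demo

The demo has a chain of constraints placing it before every other meeting, so the demo must be first.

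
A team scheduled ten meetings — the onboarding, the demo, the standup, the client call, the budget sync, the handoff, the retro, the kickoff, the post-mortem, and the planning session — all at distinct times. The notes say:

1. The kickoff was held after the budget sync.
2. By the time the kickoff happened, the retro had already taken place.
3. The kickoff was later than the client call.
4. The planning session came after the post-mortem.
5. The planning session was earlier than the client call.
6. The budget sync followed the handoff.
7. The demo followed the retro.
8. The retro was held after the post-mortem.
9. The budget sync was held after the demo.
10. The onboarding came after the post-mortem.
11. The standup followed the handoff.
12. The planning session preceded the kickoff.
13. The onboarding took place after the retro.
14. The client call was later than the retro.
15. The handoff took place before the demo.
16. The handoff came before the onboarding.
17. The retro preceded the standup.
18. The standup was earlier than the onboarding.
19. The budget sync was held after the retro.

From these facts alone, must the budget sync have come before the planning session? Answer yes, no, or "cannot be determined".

cannot be determined

No chain of stated constraints runs from the budget sync to the planning session, and none runs from the planning session to the budget sync either.
So the relative order of the budget sync and the planning session is not fixed by the given facts.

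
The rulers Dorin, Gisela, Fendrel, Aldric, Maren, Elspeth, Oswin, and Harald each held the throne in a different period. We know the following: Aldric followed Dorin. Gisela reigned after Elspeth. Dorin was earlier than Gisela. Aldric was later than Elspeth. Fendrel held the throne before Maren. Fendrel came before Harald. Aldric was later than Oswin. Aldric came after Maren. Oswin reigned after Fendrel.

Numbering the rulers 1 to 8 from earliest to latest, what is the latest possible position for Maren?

7

Maren must come before Aldric — 1 ruler forced after them.
Everything else can be placed before Maren in some valid order, so Maren can sit as late as position 8 − 1 = 7.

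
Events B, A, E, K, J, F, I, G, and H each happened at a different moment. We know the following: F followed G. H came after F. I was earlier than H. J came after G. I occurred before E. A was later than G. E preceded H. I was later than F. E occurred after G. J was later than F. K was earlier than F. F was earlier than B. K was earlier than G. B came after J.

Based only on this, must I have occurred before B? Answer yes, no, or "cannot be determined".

No chain of stated constraints runs from I to B, and none runs from B to I either.
So the relative order of I and B is not fixed by the given facts.

cannot be determined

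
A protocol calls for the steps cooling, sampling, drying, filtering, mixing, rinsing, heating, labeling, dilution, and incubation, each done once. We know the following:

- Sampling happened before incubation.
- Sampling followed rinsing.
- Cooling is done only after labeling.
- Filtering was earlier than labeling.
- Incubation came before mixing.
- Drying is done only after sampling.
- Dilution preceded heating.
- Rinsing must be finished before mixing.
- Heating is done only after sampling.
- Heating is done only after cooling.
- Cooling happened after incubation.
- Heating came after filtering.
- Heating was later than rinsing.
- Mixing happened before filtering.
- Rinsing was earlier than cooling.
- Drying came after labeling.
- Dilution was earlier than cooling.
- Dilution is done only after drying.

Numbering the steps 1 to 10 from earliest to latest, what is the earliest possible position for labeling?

Filtering, incubation, mixing, rinsing, and sampling must all come before labeling — 5 forced predecessors.
Nothing else is forced ahead of labeling, so its earliest slot is position 5 + 1 = 6.

6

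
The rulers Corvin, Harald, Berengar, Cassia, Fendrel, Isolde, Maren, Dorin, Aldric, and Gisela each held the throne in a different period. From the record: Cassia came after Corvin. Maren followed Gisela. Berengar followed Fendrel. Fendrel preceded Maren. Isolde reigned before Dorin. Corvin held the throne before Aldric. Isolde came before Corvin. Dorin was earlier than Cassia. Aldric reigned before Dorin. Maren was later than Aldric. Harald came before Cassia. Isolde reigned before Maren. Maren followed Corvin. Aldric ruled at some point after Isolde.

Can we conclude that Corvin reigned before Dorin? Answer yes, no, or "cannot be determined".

yes

Chain the constraints: Corvin → Aldric → Dorin. Each link is directly stated, so Corvin comes before Dorin.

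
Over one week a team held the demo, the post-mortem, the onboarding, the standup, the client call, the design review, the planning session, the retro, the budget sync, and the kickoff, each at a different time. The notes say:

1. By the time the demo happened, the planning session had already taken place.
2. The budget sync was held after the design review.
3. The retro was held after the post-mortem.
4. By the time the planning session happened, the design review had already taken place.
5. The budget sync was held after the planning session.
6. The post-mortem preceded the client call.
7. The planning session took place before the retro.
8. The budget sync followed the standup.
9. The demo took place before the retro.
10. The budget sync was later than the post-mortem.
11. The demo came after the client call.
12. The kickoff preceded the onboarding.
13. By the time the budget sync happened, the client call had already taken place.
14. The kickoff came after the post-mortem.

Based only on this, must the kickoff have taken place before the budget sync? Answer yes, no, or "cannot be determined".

cannot be determined

No chain of stated constraints runs from the kickoff to the budget sync, and none runs from the budget sync to the kickoff either.
So the relative order of the kickoff and the budget sync is not fixed by the given facts.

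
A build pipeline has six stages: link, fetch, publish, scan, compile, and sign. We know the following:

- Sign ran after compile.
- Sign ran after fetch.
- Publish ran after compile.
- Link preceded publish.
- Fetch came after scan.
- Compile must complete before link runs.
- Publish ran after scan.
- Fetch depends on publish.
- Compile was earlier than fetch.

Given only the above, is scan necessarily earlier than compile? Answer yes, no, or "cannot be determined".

No chain of stated constraints runs from scan to compile, and none runs from compile to scan either.
So the relative order of scan and compile is not fixed by the given facts.

cannot be determined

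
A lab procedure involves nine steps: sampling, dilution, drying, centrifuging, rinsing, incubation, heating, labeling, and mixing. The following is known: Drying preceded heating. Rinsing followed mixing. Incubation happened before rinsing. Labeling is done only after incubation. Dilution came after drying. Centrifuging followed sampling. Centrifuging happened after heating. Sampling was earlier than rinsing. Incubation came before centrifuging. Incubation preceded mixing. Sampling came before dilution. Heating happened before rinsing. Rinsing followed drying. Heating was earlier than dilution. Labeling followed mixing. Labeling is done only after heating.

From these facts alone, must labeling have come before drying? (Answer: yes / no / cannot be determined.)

Tracing the constraints gives drying → heating → labeling, so drying must come before labeling.
That means labeling cannot be before drying.

no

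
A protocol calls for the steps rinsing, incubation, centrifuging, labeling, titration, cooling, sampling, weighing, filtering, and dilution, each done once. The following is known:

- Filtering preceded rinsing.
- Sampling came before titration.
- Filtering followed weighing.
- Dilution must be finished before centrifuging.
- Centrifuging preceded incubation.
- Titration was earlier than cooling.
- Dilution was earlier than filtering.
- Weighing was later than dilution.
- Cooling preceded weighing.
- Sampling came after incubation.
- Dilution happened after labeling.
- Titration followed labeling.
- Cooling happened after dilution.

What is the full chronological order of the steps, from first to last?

labeling, dilution, centrifuging, incubation, sampling, titration, cooling, weighing, filtering, rinsing

The constraints fix every adjacent pair, so only one ordering works:
labeling → dilution → centrifuging → incubation → sampling → titration → cooling → weighing → filtering → rinsing.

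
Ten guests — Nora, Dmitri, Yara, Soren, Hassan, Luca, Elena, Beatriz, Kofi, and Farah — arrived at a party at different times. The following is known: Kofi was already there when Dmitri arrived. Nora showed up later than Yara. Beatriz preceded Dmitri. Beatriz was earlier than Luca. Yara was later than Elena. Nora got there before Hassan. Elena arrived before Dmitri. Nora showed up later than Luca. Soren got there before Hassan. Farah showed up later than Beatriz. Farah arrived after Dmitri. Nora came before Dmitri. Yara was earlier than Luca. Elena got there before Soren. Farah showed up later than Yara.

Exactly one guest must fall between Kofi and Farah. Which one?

Tracing the constraints gives Kofi → Dmitri → Farah, so Dmitri sits after Kofi and before Farah.
No other guest is forced both after Kofi and before Farah.

Dmitri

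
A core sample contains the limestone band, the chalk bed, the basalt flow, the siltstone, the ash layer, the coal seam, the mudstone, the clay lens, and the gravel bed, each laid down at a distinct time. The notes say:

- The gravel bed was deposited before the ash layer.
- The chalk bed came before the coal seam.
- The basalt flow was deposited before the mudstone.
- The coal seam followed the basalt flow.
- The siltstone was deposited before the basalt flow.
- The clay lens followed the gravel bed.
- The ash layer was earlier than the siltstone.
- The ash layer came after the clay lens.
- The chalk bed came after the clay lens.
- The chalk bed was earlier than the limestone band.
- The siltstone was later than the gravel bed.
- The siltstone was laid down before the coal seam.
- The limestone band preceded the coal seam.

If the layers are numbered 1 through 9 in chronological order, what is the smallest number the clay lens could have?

2

The gravel bed must come before the clay lens — 1 forced predecessor.
Nothing else is forced ahead of the clay lens, so its earliest slot is position 1 + 1 = 2.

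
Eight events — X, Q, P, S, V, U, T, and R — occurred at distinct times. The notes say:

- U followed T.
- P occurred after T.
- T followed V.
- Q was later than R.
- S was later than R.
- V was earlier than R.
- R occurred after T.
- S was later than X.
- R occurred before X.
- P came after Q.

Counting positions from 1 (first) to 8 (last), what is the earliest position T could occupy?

V must come before T — 1 forced predecessor.
Nothing else is forced ahead of T, so its earliest slot is position 1 + 1 = 2.

2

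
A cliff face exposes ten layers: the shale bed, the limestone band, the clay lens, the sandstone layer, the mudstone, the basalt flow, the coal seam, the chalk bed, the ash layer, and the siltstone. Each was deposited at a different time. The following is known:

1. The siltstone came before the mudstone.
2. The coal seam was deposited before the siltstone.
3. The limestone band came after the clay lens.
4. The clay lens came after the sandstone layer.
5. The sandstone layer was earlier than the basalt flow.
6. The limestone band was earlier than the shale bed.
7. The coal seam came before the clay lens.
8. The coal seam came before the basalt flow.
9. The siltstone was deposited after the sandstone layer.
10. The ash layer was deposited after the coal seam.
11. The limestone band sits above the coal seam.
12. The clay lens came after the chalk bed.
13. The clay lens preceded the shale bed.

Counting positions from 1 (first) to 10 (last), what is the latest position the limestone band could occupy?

9

The limestone band must come before the shale bed — 1 layer forced after it.
Everything else can be placed before the limestone band in some valid order, so the limestone band can sit as late as position 10 − 1 = 9.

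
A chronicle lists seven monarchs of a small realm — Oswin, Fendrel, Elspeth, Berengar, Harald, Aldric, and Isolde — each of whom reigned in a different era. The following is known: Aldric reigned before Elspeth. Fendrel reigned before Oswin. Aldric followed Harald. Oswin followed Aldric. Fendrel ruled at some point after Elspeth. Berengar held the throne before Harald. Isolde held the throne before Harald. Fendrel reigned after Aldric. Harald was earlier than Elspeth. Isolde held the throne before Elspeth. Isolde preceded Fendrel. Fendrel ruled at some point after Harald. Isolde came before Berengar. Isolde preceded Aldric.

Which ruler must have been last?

Every other ruler has a chain of constraints placing them before Oswin, so Oswin is last.

Oswin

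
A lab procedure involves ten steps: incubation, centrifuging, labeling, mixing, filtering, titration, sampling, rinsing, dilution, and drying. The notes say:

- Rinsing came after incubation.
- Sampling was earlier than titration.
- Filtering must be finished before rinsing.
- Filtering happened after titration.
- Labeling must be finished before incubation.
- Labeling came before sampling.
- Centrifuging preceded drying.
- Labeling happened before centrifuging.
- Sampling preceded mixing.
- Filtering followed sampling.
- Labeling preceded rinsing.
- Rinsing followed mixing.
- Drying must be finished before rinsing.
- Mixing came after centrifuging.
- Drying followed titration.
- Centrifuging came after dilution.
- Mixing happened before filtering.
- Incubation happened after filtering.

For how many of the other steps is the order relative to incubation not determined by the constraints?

1

Forced before incubation: centrifuging, dilution, filtering, labeling, mixing, sampling, and titration; forced after incubation: rinsing.
That leaves drying with no forced order relative to incubation — 1.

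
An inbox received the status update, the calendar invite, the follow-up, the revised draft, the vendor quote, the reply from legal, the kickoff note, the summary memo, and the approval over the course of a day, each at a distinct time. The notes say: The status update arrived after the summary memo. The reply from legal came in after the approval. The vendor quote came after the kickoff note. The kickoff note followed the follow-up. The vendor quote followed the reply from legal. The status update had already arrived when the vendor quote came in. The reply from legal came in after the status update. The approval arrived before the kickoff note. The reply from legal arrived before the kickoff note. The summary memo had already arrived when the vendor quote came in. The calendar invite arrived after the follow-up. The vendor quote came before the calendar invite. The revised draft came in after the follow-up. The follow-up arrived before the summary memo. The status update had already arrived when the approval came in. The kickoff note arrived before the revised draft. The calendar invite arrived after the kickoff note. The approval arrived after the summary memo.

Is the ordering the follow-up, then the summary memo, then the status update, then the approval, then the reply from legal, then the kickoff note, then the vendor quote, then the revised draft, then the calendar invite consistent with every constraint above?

Check each stated constraint against the proposed order — e.g. the follow-up is ahead of the revised draft; the follow-up is ahead of the calendar invite. Every pair is in the required order; nothing is violated.

yes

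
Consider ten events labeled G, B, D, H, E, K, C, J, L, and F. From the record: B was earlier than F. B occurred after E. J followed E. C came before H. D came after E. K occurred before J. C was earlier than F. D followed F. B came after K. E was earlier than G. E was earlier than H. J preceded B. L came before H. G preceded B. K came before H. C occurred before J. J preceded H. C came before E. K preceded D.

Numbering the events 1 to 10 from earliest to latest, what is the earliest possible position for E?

C must come before E — 1 forced predecessor.
Nothing else is forced ahead of E, so its earliest slot is position 1 + 1 = 2.

2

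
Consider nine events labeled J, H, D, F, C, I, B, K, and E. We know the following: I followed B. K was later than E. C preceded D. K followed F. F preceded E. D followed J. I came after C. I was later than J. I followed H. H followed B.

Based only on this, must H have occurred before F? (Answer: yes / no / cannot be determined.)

No chain of stated constraints runs from H to F, and none runs from F to H either.
So the relative order of H and F is not fixed by the given facts.

cannot be determined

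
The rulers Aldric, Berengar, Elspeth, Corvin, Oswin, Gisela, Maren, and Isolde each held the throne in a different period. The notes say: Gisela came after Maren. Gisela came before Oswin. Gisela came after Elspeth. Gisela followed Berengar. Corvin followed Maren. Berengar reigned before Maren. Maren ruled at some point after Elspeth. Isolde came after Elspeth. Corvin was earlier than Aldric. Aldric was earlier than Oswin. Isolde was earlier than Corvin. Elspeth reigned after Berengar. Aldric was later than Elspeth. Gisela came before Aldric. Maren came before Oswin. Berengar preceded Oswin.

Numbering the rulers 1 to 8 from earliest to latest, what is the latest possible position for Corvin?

6

Corvin must come before Aldric and Oswin — 2 rulers forced after them.
Everything else can be placed before Corvin in some valid order, so Corvin can sit as late as position 8 − 2 = 6.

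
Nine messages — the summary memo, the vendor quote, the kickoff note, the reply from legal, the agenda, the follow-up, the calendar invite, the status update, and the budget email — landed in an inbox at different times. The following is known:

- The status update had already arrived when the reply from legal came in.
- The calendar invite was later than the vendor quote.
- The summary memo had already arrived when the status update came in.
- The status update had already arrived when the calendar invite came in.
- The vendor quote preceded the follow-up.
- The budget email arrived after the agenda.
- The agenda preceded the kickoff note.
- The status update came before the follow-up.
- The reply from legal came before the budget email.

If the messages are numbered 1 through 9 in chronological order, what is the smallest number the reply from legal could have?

The status update and the summary memo must both come before the reply from legal — 2 forced predecessors.
Nothing else is forced ahead of the reply from legal, so its earliest slot is position 2 + 1 = 3.

3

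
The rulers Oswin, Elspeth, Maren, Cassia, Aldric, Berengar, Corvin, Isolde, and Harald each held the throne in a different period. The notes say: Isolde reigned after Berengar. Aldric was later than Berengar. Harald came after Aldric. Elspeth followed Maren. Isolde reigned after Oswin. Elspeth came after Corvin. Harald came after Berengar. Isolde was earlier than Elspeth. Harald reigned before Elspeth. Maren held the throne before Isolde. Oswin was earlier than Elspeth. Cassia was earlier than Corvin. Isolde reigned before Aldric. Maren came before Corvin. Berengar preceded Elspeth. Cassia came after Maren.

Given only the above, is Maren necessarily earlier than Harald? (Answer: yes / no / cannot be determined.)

yes

Chain the constraints: Maren → Isolde → Aldric → Harald. Each link is directly stated, so Maren comes before Harald.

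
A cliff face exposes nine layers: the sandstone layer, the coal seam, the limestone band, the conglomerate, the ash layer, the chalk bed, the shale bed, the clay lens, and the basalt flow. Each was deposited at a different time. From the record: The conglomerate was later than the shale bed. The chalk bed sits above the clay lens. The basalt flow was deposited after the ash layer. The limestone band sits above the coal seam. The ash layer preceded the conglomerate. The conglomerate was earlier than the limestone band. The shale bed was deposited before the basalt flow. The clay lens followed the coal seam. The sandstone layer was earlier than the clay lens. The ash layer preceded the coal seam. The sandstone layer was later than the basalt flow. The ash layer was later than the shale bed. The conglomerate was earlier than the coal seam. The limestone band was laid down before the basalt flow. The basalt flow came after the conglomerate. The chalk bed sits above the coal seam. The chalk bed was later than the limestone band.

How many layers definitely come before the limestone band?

Directly stated before the limestone band: the coal seam and the conglomerate.
The ash layer reaches the limestone band via the ash layer → the coal seam → the limestone band.
The shale bed reaches the limestone band via the shale bed → the conglomerate → the limestone band.
No chain forces the chalk bed (or any of the others) ahead of the limestone band.
That's the ash layer, the coal seam, the conglomerate, and the shale bed — 4 in all.

4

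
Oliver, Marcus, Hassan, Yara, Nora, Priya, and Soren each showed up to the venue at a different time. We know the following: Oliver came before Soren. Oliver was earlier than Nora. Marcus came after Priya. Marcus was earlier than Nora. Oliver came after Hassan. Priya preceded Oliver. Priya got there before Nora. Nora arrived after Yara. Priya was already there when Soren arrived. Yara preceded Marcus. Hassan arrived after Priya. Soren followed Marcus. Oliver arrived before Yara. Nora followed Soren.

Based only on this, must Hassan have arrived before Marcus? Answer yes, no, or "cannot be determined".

Chain the constraints: Hassan → Oliver → Yara → Marcus. Each link is directly stated, so Hassan comes before Marcus.

yes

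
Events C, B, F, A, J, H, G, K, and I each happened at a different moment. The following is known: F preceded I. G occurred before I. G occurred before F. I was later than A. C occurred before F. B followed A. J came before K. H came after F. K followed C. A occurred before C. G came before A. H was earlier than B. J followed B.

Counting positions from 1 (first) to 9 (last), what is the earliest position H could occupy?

5

A, C, F, and G must all come before H — 4 forced predecessors.
Nothing else is forced ahead of H, so its earliest slot is position 4 + 1 = 5.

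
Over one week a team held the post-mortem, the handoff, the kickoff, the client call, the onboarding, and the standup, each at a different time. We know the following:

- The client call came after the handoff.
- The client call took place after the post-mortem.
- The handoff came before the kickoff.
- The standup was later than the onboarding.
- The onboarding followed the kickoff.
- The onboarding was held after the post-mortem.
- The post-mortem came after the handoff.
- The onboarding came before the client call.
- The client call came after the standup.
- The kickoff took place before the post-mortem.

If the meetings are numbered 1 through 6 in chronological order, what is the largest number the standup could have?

The standup must come before the client call — 1 meeting forced after it.
Everything else can be placed before the standup in some valid order, so the standup can sit as late as position 6 − 1 = 5.

5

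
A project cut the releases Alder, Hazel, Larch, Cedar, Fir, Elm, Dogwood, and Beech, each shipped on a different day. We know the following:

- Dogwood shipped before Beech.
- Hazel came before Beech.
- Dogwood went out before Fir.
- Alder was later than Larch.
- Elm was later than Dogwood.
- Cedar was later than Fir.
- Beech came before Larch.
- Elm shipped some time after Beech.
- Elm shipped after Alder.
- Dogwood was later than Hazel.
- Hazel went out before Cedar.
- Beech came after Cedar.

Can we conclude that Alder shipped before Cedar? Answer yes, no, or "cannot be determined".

Tracing the constraints gives Cedar → Beech → Larch → Alder, so Cedar must come before Alder.
That means Alder cannot be before Cedar.

no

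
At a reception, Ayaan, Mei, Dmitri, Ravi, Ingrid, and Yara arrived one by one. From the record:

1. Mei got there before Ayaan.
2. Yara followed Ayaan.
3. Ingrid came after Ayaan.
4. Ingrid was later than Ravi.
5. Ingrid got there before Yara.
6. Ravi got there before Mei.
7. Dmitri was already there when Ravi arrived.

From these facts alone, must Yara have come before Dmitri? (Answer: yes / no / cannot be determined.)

no

Tracing the constraints gives Dmitri → Ravi → Ingrid → Yara, so Dmitri must come before Yara.
That means Yara cannot be before Dmitri.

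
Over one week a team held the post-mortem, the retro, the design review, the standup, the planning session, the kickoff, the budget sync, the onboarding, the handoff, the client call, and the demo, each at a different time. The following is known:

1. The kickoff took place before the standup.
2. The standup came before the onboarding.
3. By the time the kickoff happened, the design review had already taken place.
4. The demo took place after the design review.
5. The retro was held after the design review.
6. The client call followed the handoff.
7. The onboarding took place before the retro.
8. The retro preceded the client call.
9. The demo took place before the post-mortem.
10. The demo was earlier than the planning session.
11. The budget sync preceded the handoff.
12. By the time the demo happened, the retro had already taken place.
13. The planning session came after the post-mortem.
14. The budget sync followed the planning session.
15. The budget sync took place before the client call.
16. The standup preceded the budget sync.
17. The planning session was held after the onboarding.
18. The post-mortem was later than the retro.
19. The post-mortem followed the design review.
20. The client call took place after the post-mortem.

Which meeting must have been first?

The design review has a chain of constraints placing it before every other meeting, so the design review must be first.

the design review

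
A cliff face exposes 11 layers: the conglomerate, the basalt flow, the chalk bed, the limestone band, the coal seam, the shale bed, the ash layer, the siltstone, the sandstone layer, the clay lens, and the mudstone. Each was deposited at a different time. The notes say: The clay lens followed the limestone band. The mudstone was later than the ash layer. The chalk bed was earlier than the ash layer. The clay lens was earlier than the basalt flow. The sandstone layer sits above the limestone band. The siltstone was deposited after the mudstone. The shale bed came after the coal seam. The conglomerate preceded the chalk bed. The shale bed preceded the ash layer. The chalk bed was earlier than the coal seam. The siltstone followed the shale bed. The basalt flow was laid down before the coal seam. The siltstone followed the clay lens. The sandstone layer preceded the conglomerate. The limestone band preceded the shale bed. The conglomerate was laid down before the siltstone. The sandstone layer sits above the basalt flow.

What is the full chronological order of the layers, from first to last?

The constraints fix every adjacent pair, so only one ordering works:
the limestone band → the clay lens → the basalt flow → the sandstone layer → the conglomerate → the chalk bed → the coal seam → the shale bed → the ash layer → the mudstone → the siltstone.

the limestone band, the clay lens, the basalt flow, the sandstone layer, the conglomerate, the chalk bed, the coal seam, the shale bed, the ash layer, the mudstone, the siltstone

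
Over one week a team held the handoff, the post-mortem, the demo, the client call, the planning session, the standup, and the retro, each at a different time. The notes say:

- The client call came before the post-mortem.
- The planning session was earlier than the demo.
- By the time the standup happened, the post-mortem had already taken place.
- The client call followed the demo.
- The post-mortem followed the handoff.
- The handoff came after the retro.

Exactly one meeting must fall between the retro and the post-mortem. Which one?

Tracing the constraints gives the retro → the handoff → the post-mortem, so the handoff sits after the retro and before the post-mortem.
No other meeting is forced both after the retro and before the post-mortem.

the handoff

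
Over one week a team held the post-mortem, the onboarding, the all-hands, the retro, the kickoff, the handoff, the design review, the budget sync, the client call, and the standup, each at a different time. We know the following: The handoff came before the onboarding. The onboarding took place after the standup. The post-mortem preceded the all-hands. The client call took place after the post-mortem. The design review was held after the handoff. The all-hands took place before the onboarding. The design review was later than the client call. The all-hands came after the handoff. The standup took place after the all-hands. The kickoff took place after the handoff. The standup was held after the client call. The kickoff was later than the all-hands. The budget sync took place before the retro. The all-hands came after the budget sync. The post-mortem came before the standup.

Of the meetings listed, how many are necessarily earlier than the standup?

5

Directly stated before the standup: the all-hands, the client call, and the post-mortem.
The budget sync reaches the standup via the budget sync → the all-hands → the standup.
The handoff reaches the standup via the handoff → the all-hands → the standup.
That's the all-hands, the budget sync, the client call, the handoff, and the post-mortem — 5 in all.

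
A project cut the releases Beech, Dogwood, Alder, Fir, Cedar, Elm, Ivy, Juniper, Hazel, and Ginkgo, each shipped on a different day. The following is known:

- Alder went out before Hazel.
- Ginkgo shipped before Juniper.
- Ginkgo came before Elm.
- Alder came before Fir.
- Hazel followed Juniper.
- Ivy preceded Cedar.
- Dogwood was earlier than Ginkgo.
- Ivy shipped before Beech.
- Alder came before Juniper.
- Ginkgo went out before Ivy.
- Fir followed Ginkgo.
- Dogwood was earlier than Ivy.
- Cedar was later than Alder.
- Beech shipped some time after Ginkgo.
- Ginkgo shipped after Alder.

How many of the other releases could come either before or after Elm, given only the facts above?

6

Forced before Elm: Alder, Dogwood, and Ginkgo.
That leaves Beech, Cedar, Fir, Hazel, Ivy, and Juniper with no forced order relative to Elm — 6.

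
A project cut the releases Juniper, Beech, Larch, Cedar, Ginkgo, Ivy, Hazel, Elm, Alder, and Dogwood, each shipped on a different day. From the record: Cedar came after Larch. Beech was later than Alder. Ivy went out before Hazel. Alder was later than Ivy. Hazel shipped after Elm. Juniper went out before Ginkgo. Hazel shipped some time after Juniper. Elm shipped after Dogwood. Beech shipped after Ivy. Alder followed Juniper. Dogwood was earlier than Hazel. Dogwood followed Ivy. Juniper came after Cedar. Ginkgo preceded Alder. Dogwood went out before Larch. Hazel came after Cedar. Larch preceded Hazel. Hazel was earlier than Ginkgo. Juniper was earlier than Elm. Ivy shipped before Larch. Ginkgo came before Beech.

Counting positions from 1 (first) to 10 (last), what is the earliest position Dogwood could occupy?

Ivy must come before Dogwood — 1 forced predecessor.
Nothing else is forced ahead of Dogwood, so its earliest slot is position 1 + 1 = 2.

2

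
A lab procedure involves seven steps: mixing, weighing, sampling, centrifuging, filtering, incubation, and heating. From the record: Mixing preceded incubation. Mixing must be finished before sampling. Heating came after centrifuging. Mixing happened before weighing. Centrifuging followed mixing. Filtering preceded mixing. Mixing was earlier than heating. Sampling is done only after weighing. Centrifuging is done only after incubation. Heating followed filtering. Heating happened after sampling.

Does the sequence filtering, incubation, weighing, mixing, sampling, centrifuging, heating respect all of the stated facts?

no

The constraints require mixing before incubation, but in the proposed sequence incubation appears ahead of mixing. That one violation is enough.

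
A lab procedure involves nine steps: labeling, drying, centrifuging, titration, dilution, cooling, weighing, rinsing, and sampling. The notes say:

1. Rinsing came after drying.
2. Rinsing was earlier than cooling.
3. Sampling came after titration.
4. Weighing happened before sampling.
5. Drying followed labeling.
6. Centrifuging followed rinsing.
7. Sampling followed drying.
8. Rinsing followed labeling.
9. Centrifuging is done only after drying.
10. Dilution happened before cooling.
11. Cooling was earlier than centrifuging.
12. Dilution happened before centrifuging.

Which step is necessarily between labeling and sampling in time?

drying

Tracing the constraints gives labeling → drying → sampling, so drying sits after labeling and before sampling.
No other step is forced both after labeling and before sampling.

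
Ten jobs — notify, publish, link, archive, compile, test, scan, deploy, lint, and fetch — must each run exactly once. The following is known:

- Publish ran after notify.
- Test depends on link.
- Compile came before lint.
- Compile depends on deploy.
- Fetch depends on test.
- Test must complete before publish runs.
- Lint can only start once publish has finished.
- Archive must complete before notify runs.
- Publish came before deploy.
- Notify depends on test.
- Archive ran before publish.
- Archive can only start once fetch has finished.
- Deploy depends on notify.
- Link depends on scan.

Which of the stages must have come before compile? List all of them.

archive, deploy, fetch, link, notify, publish, scan, test

Directly stated before compile: deploy.
Archive reaches compile via archive → publish → deploy → compile.
Fetch reaches compile via fetch → archive → publish → deploy → compile.
Link reaches compile via link → test → publish → deploy → compile.
Likewise notify, publish, scan, and test each reach compile by chaining the stated constraints.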